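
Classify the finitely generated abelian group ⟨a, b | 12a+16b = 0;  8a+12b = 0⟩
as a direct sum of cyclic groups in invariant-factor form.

Answer: M ≅ ℤ/4 ⊕ ℤ/4

Derivation:
rank_ℚ(R)=2; free=2−2=0
SNF(R) diag = [4, 4] → torsion [4, 4]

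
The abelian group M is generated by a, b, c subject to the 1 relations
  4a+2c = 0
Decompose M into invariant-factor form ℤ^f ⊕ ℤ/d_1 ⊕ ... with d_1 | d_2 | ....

rank_ℚ(R)=1; free=3−1=2
SNF(R) diag = [2] → torsion [2]

Answer: M ≅ ℤ^2 ⊕ ℤ/2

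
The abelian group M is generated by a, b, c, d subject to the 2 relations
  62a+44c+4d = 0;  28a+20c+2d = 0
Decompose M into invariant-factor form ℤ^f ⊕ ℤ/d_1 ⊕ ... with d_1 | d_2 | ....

Answer: M ≅ ℤ^2 ⊕ ℤ/2 ⊕ ℤ/2

Derivation:
rank_ℚ(R)=2; free=4−2=2
SNF(R) diag = [2, 2] → torsion [2, 2]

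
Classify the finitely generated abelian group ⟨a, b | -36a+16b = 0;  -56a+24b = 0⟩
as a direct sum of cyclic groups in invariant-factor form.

Answer: M ≅ ℤ/4 ⊕ ℤ/8

Derivation:
rank_ℚ(R)=2; free=2−2=0
SNF(R) diag = [4, 8] → torsion [4, 8]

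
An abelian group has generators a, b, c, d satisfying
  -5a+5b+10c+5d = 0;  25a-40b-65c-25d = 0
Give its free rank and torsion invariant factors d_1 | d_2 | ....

Answer: M ≅ ℤ^2 ⊕ ℤ/5 ⊕ ℤ/15

Derivation:
rank_ℚ(R)=2; free=4−2=2
SNF(R) diag = [5, 15] → torsion [5, 15]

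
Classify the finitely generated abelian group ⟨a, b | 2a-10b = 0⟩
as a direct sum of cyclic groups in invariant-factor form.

Answer: M ≅ ℤ^1 ⊕ ℤ/2

Derivation:
rank_ℚ(R)=1; free=2−1=1
SNF(R) diag = [2] → torsion [2]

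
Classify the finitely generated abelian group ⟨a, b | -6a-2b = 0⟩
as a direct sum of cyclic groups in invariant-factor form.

Answer: M ≅ ℤ^1 ⊕ ℤ/2

Derivation:
rank_ℚ(R)=1; free=2−1=1
SNF(R) diag = [2] → torsion [2]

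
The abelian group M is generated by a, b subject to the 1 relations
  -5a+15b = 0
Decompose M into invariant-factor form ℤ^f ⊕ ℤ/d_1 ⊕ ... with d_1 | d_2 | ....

Answer: M ≅ ℤ^1 ⊕ ℤ/5

Derivation:
rank_ℚ(R)=1; free=2−1=1
SNF(R) diag = [5] → torsion [5]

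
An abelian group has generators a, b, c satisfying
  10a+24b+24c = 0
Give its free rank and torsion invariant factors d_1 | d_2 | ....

Answer: M ≅ ℤ^2 ⊕ ℤ/2

Derivation:
rank_ℚ(R)=1; free=3−1=2
SNF(R) diag = [2] → torsion [2]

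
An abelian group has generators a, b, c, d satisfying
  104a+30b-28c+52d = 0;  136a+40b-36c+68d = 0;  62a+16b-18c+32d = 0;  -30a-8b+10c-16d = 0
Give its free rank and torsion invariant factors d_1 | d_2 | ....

Answer: M ≅ ℤ/2 ⊕ ℤ/2 ⊕ ℤ/4 ⊕ ℤ/8

Derivation:
rank_ℚ(R)=4; free=4−4=0
SNF(R) diag = [2, 2, 4, 8] → torsion [2, 2, 4, 8]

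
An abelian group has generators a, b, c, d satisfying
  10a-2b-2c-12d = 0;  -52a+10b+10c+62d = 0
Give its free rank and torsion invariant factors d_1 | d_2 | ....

rank_ℚ(R)=2; free=4−2=2
SNF(R) diag = [2, 2] → torsion [2, 2]

Answer: M ≅ ℤ^2 ⊕ ℤ/2 ⊕ ℤ/2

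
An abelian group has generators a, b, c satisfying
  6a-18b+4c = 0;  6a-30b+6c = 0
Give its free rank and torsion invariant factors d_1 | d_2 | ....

rank_ℚ(R)=2; free=3−2=1
SNF(R) diag = [2, 6] → torsion [2, 6]

Answer: M ≅ ℤ^1 ⊕ ℤ/2 ⊕ ℤ/6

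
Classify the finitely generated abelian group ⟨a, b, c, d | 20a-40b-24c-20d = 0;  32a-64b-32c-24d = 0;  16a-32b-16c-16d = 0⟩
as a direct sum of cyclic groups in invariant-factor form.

Answer: M ≅ ℤ^1 ⊕ ℤ/4 ⊕ ℤ/8 ⊕ ℤ/16

Derivation:
rank_ℚ(R)=3; free=4−3=1
SNF(R) diag = [4, 8, 16] → torsion [4, 8, 16]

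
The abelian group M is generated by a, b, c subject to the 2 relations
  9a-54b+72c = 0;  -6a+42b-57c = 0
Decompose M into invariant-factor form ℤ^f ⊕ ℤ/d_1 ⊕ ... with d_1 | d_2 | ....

rank_ℚ(R)=2; free=3−2=1
SNF(R) diag = [3, 9] → torsion [3, 9]

Answer: M ≅ ℤ^1 ⊕ ℤ/3 ⊕ ℤ/9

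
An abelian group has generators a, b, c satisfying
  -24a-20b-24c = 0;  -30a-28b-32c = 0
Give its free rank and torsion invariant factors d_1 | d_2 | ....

rank_ℚ(R)=2; free=3−2=1
SNF(R) diag = [2, 4] → torsion [2, 4]

Answer: M ≅ ℤ^1 ⊕ ℤ/2 ⊕ ℤ/4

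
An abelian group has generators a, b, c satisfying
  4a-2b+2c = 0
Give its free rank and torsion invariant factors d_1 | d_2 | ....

Answer: M ≅ ℤ^2 ⊕ ℤ/2

Derivation:
rank_ℚ(R)=1; free=3−1=2
SNF(R) diag = [2] → torsion [2]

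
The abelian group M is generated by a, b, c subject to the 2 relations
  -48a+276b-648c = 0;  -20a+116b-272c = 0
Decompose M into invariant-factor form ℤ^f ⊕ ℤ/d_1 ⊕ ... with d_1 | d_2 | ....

Answer: M ≅ ℤ^1 ⊕ ℤ/4 ⊕ ℤ/12

Derivation:
rank_ℚ(R)=2; free=3−2=1
SNF(R) diag = [4, 12] → torsion [4, 12]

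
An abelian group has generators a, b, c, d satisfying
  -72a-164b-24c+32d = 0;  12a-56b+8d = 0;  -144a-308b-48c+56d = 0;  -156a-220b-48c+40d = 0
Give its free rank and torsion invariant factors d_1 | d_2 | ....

Answer: M ≅ ℤ/4 ⊕ ℤ/12 ⊕ ℤ/24 ⊕ ℤ/24

Derivation:
rank_ℚ(R)=4; free=4−4=0
SNF(R) diag = [4, 12, 24, 24] → torsion [4, 12, 24, 24]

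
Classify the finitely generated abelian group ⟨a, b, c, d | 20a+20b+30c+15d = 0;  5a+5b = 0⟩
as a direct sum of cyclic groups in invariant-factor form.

rank_ℚ(R)=2; free=4−2=2
SNF(R) diag = [5, 15] → torsion [5, 15]

Answer: M ≅ ℤ^2 ⊕ ℤ/5 ⊕ ℤ/15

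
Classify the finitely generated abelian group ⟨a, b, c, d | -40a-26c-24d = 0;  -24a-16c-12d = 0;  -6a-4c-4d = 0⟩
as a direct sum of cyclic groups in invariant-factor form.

rank_ℚ(R)=3; free=4−3=1
SNF(R) diag = [2, 2, 4] → torsion [2, 2, 4]

Answer: M ≅ ℤ^1 ⊕ ℤ/2 ⊕ ℤ/2 ⊕ ℤ/4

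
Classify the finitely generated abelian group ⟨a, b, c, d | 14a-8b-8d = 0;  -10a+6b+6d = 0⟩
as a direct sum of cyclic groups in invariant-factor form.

rank_ℚ(R)=2; free=4−2=2
SNF(R) diag = [2, 2] → torsion [2, 2]

Answer: M ≅ ℤ^2 ⊕ ℤ/2 ⊕ ℤ/2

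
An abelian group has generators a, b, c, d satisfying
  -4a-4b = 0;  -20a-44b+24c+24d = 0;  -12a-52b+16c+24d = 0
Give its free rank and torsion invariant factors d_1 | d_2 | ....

rank_ℚ(R)=3; free=4−3=1
SNF(R) diag = [4, 8, 24] → torsion [4, 8, 24]

Answer: M ≅ ℤ^1 ⊕ ℤ/4 ⊕ ℤ/8 ⊕ ℤ/24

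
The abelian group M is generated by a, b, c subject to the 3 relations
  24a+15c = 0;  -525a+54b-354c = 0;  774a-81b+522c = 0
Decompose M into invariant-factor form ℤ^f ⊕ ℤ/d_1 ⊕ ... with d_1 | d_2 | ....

rank_ℚ(R)=3; free=3−3=0
SNF(R) diag = [3, 9, 27] → torsion [3, 9, 27]

Answer: M ≅ ℤ/3 ⊕ ℤ/9 ⊕ ℤ/27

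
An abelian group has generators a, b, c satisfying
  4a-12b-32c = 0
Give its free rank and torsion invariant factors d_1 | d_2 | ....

Answer: M ≅ ℤ^2 ⊕ ℤ/4

Derivation:
rank_ℚ(R)=1; free=3−1=2
SNF(R) diag = [4] → torsion [4]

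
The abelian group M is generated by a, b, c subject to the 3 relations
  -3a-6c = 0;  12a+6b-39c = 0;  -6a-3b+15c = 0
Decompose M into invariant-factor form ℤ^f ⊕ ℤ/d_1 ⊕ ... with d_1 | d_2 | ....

rank_ℚ(R)=3; free=3−3=0
SNF(R) diag = [3, 3, 9] → torsion [3, 3, 9]

Answer: M ≅ ℤ/3 ⊕ ℤ/3 ⊕ ℤ/9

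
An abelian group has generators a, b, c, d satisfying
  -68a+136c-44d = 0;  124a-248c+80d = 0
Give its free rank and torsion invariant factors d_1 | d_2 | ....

rank_ℚ(R)=2; free=4−2=2
SNF(R) diag = [4, 4] → torsion [4, 4]

Answer: M ≅ ℤ^2 ⊕ ℤ/4 ⊕ ℤ/4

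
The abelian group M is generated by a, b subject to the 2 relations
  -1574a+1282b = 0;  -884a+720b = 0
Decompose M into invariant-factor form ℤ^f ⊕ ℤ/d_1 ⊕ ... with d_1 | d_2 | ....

rank_ℚ(R)=2; free=2−2=0
SNF(R) diag = [2, 4] → torsion [2, 4]

Answer: M ≅ ℤ/2 ⊕ ℤ/4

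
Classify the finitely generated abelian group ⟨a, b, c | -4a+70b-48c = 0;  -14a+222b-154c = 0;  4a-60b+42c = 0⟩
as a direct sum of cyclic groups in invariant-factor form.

rank_ℚ(R)=3; free=3−3=0
SNF(R) diag = [2, 2, 2] → torsion [2, 2, 2]

Answer: M ≅ ℤ/2 ⊕ ℤ/2 ⊕ ℤ/2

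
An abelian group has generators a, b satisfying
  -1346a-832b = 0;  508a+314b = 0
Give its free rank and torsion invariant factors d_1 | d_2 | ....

rank_ℚ(R)=2; free=2−2=0
SNF(R) diag = [2, 6] → torsion [2, 6]

Answer: M ≅ ℤ/2 ⊕ ℤ/6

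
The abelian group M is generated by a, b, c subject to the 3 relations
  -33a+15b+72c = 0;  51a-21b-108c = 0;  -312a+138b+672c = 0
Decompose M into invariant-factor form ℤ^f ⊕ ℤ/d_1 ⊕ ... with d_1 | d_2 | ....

Answer: M ≅ ℤ/3 ⊕ ℤ/6 ⊕ ℤ/12

Derivation:
rank_ℚ(R)=3; free=3−3=0
SNF(R) diag = [3, 6, 12] → torsion [3, 6, 12]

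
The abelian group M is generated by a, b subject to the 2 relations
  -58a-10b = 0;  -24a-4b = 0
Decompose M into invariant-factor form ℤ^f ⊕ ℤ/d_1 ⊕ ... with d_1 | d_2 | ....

Answer: M ≅ ℤ/2 ⊕ ℤ/4

Derivation:
rank_ℚ(R)=2; free=2−2=0
SNF(R) diag = [2, 4] → torsion [2, 4]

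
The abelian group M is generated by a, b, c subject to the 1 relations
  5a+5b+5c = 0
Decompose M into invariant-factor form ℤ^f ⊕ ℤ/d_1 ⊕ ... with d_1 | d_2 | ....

rank_ℚ(R)=1; free=3−1=2
SNF(R) diag = [5] → torsion [5]

Answer: M ≅ ℤ^2 ⊕ ℤ/5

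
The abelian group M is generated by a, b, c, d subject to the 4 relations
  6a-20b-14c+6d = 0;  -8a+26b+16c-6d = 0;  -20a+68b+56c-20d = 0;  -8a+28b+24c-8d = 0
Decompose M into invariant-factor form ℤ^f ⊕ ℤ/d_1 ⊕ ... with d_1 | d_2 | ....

rank_ℚ(R)=4; free=4−4=0
SNF(R) diag = [2, 2, 4, 4] → torsion [2, 2, 4, 4]

Answer: M ≅ ℤ/2 ⊕ ℤ/2 ⊕ ℤ/4 ⊕ ℤ/4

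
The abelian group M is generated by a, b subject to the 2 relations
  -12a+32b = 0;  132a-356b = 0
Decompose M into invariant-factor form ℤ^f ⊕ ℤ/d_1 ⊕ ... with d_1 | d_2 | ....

rank_ℚ(R)=2; free=2−2=0
SNF(R) diag = [4, 12] → torsion [4, 12]

Answer: M ≅ ℤ/4 ⊕ ℤ/12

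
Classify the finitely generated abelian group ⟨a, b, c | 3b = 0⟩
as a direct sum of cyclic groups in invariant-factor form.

Answer: M ≅ ℤ^2 ⊕ ℤ/3

Derivation:
rank_ℚ(R)=1; free=3−1=2
SNF(R) diag = [3] → torsion [3]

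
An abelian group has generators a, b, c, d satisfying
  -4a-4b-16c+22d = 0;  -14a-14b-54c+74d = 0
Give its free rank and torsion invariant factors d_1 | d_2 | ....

Answer: M ≅ ℤ^2 ⊕ ℤ/2 ⊕ ℤ/2

Derivation:
rank_ℚ(R)=2; free=4−2=2
SNF(R) diag = [2, 2] → torsion [2, 2]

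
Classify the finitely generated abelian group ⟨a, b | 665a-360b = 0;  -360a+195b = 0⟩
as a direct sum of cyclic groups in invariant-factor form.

Answer: M ≅ ℤ/5 ⊕ ℤ/15

Derivation:
rank_ℚ(R)=2; free=2−2=0
SNF(R) diag = [5, 15] → torsion [5, 15]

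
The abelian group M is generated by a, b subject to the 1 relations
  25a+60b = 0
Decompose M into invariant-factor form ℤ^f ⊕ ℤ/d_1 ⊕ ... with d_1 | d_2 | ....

Answer: M ≅ ℤ^1 ⊕ ℤ/5

Derivation:
rank_ℚ(R)=1; free=2−1=1
SNF(R) diag = [5] → torsion [5]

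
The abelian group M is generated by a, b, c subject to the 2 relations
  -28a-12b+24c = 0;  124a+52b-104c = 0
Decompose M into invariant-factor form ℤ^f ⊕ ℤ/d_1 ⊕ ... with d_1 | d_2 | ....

Answer: M ≅ ℤ^1 ⊕ ℤ/4 ⊕ ℤ/8

Derivation:
rank_ℚ(R)=2; free=3−2=1
SNF(R) diag = [4, 8] → torsion [4, 8]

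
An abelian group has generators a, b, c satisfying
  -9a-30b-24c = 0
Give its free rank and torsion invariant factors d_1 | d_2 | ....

Answer: M ≅ ℤ^2 ⊕ ℤ/3

Derivation:
rank_ℚ(R)=1; free=3−1=2
SNF(R) diag = [3] → torsion [3]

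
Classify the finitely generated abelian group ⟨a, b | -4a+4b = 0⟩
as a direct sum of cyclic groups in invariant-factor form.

rank_ℚ(R)=1; free=2−1=1
SNF(R) diag = [4] → torsion [4]

Answer: M ≅ ℤ^1 ⊕ ℤ/4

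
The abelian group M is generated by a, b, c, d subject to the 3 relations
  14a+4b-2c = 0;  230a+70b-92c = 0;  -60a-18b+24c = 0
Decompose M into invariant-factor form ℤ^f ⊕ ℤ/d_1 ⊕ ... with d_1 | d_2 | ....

Answer: M ≅ ℤ^1 ⊕ ℤ/2 ⊕ ℤ/6 ⊕ ℤ/18

Derivation:
rank_ℚ(R)=3; free=4−3=1
SNF(R) diag = [2, 6, 18] → torsion [2, 6, 18]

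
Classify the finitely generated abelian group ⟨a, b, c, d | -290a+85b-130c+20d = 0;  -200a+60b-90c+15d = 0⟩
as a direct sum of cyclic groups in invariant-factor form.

Answer: M ≅ ℤ^2 ⊕ ℤ/5 ⊕ ℤ/5

Derivation:
rank_ℚ(R)=2; free=4−2=2
SNF(R) diag = [5, 5] → torsion [5, 5]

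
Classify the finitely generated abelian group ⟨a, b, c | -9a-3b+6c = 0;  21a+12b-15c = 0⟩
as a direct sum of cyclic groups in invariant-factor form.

rank_ℚ(R)=2; free=3−2=1
SNF(R) diag = [3, 3] → torsion [3, 3]

Answer: M ≅ ℤ^1 ⊕ ℤ/3 ⊕ ℤ/3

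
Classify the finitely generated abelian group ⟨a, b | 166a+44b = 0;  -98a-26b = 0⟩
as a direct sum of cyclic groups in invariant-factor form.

rank_ℚ(R)=2; free=2−2=0
SNF(R) diag = [2, 2] → torsion [2, 2]

Answer: M ≅ ℤ/2 ⊕ ℤ/2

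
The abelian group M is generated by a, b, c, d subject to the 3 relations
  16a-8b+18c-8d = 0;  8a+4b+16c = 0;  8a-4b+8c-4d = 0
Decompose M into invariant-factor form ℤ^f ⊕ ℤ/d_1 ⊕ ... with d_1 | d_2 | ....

Answer: M ≅ ℤ^1 ⊕ ℤ/2 ⊕ ℤ/4 ⊕ ℤ/4

Derivation:
rank_ℚ(R)=3; free=4−3=1
SNF(R) diag = [2, 4, 4] → torsion [2, 4, 4]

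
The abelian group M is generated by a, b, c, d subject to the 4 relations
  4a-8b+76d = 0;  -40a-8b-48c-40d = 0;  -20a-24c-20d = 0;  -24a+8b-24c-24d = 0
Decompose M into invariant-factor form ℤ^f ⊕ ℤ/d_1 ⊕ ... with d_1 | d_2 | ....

Answer: M ≅ ℤ/4 ⊕ ℤ/8 ⊕ ℤ/24 ⊕ ℤ/72

Derivation:
rank_ℚ(R)=4; free=4−4=0
SNF(R) diag = [4, 8, 24, 72] → torsion [4, 8, 24, 72]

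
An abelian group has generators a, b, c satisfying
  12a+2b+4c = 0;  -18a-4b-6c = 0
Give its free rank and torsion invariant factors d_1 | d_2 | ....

rank_ℚ(R)=2; free=3−2=1
SNF(R) diag = [2, 2] → torsion [2, 2]

Answer: M ≅ ℤ^1 ⊕ ℤ/2 ⊕ ℤ/2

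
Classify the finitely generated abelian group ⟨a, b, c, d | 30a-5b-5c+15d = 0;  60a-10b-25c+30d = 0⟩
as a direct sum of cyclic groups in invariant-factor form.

rank_ℚ(R)=2; free=4−2=2
SNF(R) diag = [5, 15] → torsion [5, 15]

Answer: M ≅ ℤ^2 ⊕ ℤ/5 ⊕ ℤ/15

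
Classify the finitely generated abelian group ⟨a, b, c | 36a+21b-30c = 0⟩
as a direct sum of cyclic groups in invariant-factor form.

Answer: M ≅ ℤ^2 ⊕ ℤ/3

Derivation:
rank_ℚ(R)=1; free=3−1=2
SNF(R) diag = [3] → torsion [3]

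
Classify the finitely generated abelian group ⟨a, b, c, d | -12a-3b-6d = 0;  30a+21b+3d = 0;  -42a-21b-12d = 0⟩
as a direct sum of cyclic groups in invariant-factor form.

rank_ℚ(R)=3; free=4−3=1
SNF(R) diag = [3, 3, 6] → torsion [3, 3, 6]

Answer: M ≅ ℤ^1 ⊕ ℤ/3 ⊕ ℤ/3 ⊕ ℤ/6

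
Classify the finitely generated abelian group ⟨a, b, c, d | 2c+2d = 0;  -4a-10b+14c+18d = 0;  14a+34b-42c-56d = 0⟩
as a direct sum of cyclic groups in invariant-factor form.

Answer: M ≅ ℤ^1 ⊕ ℤ/2 ⊕ ℤ/2 ⊕ ℤ/2

Derivation:
rank_ℚ(R)=3; free=4−3=1
SNF(R) diag = [2, 2, 2] → torsion [2, 2, 2]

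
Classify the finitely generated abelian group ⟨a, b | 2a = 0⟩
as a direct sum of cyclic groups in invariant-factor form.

rank_ℚ(R)=1; free=2−1=1
SNF(R) diag = [2] → torsion [2]

Answer: M ≅ ℤ^1 ⊕ ℤ/2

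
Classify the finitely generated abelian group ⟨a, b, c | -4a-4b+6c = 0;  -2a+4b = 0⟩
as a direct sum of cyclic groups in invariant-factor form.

rank_ℚ(R)=2; free=3−2=1
SNF(R) diag = [2, 6] → torsion [2, 6]

Answer: M ≅ ℤ^1 ⊕ ℤ/2 ⊕ ℤ/6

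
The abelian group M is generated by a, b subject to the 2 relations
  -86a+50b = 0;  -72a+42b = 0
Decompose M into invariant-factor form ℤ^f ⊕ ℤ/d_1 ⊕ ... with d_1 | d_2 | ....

rank_ℚ(R)=2; free=2−2=0
SNF(R) diag = [2, 6] → torsion [2, 6]

Answer: M ≅ ℤ/2 ⊕ ℤ/6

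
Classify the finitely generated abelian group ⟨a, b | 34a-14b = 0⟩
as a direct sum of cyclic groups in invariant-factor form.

Answer: M ≅ ℤ^1 ⊕ ℤ/2

Derivation:
rank_ℚ(R)=1; free=2−1=1
SNF(R) diag = [2] → torsion [2]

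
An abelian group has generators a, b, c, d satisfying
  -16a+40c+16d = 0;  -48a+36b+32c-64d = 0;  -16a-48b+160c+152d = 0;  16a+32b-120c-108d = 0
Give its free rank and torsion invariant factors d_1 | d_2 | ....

rank_ℚ(R)=4; free=4−4=0
SNF(R) diag = [4, 4, 8, 16] → torsion [4, 4, 8, 16]

Answer: M ≅ ℤ/4 ⊕ ℤ/4 ⊕ ℤ/8 ⊕ ℤ/16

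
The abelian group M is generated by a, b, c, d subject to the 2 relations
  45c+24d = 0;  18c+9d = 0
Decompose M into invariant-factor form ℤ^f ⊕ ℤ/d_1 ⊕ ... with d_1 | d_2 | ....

Answer: M ≅ ℤ^2 ⊕ ℤ/3 ⊕ ℤ/9

Derivation:
rank_ℚ(R)=2; free=4−2=2
SNF(R) diag = [3, 9] → torsion [3, 9]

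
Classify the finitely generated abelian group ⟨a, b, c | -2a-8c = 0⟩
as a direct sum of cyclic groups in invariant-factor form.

rank_ℚ(R)=1; free=3−1=2
SNF(R) diag = [2] → torsion [2]

Answer: M ≅ ℤ^2 ⊕ ℤ/2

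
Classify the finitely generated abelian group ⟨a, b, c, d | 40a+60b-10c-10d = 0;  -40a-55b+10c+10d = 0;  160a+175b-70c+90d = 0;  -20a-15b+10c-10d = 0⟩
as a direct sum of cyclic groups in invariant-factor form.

rank_ℚ(R)=4; free=4−4=0
SNF(R) diag = [5, 10, 20, 40] → torsion [5, 10, 20, 40]

Answer: M ≅ ℤ/5 ⊕ ℤ/10 ⊕ ℤ/20 ⊕ ℤ/40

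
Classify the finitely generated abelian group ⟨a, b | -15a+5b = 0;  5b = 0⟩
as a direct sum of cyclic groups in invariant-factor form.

Answer: M ≅ ℤ/5 ⊕ ℤ/15

Derivation:
rank_ℚ(R)=2; free=2−2=0
SNF(R) diag = [5, 15] → torsion [5, 15]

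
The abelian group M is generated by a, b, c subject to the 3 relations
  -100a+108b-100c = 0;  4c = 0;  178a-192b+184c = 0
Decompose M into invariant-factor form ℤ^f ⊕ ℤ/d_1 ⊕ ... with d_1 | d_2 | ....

rank_ℚ(R)=3; free=3−3=0
SNF(R) diag = [2, 4, 12] → torsion [2, 4, 12]

Answer: M ≅ ℤ/2 ⊕ ℤ/4 ⊕ ℤ/12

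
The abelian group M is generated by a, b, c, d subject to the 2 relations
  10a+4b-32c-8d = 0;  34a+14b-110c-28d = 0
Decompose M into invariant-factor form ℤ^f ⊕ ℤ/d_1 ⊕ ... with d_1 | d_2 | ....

rank_ℚ(R)=2; free=4−2=2
SNF(R) diag = [2, 2] → torsion [2, 2]

Answer: M ≅ ℤ^2 ⊕ ℤ/2 ⊕ ℤ/2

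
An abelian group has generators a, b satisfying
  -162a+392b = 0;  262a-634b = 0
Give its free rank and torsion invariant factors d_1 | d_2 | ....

Answer: M ≅ ℤ/2 ⊕ ℤ/2

Derivation:
rank_ℚ(R)=2; free=2−2=0
SNF(R) diag = [2, 2] → torsion [2, 2]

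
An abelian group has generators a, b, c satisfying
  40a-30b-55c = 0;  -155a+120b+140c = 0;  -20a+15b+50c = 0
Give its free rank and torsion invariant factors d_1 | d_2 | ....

Answer: M ≅ ℤ/5 ⊕ ℤ/15 ⊕ ℤ/45

Derivation:
rank_ℚ(R)=3; free=3−3=0
SNF(R) diag = [5, 15, 45] → torsion [5, 15, 45]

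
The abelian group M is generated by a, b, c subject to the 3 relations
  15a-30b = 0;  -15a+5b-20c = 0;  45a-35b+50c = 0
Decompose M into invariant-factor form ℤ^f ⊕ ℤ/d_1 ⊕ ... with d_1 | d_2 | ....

rank_ℚ(R)=3; free=3−3=0
SNF(R) diag = [5, 15, 30] → torsion [5, 15, 30]

Answer: M ≅ ℤ/5 ⊕ ℤ/15 ⊕ ℤ/30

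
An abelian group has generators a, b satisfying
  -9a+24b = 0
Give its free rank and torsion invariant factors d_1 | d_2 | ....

Answer: M ≅ ℤ^1 ⊕ ℤ/3

Derivation:
rank_ℚ(R)=1; free=2−1=1
SNF(R) diag = [3] → torsion [3]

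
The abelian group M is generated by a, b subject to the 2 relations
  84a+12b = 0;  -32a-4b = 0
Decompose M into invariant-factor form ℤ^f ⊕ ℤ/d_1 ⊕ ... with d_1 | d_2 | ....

rank_ℚ(R)=2; free=2−2=0
SNF(R) diag = [4, 12] → torsion [4, 12]

Answer: M ≅ ℤ/4 ⊕ ℤ/12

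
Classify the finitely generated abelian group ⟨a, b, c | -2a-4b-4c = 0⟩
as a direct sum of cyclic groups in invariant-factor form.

rank_ℚ(R)=1; free=3−1=2
SNF(R) diag = [2] → torsion [2]

Answer: M ≅ ℤ^2 ⊕ ℤ/2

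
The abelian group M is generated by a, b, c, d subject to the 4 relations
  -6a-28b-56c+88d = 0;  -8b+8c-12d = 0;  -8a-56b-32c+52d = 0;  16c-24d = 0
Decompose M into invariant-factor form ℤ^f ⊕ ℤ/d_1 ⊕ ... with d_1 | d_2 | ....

rank_ℚ(R)=4; free=4−4=0
SNF(R) diag = [2, 4, 8, 16] → torsion [2, 4, 8, 16]

Answer: M ≅ ℤ/2 ⊕ ℤ/4 ⊕ ℤ/8 ⊕ ℤ/16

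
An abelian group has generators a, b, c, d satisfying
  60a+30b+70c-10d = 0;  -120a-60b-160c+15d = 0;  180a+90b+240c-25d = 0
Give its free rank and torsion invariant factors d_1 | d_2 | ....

Answer: M ≅ ℤ^1 ⊕ ℤ/5 ⊕ ℤ/10 ⊕ ℤ/30

Derivation:
rank_ℚ(R)=3; free=4−3=1
SNF(R) diag = [5, 10, 30] → torsion [5, 10, 30]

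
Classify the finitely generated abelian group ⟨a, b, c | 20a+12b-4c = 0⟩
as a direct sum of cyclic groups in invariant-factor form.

Answer: M ≅ ℤ^2 ⊕ ℤ/4

Derivation:
rank_ℚ(R)=1; free=3−1=2
SNF(R) diag = [4] → torsion [4]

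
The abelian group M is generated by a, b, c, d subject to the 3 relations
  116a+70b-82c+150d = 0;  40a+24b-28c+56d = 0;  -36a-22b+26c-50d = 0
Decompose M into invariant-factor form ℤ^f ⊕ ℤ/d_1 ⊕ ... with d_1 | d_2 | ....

rank_ℚ(R)=3; free=4−3=1
SNF(R) diag = [2, 4, 12] → torsion [2, 4, 12]

Answer: M ≅ ℤ^1 ⊕ ℤ/2 ⊕ ℤ/4 ⊕ ℤ/12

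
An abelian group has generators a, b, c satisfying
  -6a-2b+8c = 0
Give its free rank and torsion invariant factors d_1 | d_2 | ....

rank_ℚ(R)=1; free=3−1=2
SNF(R) diag = [2] → torsion [2]

Answer: M ≅ ℤ^2 ⊕ ℤ/2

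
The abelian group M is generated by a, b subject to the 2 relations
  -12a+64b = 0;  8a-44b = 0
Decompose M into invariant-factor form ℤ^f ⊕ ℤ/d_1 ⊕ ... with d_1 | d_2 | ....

rank_ℚ(R)=2; free=2−2=0
SNF(R) diag = [4, 4] → torsion [4, 4]

Answer: M ≅ ℤ/4 ⊕ ℤ/4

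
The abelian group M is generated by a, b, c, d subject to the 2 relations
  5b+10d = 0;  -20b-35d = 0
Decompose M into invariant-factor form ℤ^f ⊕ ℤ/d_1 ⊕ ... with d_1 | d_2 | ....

Answer: M ≅ ℤ^2 ⊕ ℤ/5 ⊕ ℤ/5

Derivation:
rank_ℚ(R)=2; free=4−2=2
SNF(R) diag = [5, 5] → torsion [5, 5]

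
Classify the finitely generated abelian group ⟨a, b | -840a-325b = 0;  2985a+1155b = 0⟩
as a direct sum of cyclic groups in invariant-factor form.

Answer: M ≅ ℤ/5 ⊕ ℤ/15

Derivation:
rank_ℚ(R)=2; free=2−2=0
SNF(R) diag = [5, 15] → torsion [5, 15]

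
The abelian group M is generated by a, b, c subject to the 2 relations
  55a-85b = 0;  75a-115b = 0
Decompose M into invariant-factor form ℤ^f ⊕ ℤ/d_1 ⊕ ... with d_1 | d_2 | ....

Answer: M ≅ ℤ^1 ⊕ ℤ/5 ⊕ ℤ/10

Derivation:
rank_ℚ(R)=2; free=3−2=1
SNF(R) diag = [5, 10] → torsion [5, 10]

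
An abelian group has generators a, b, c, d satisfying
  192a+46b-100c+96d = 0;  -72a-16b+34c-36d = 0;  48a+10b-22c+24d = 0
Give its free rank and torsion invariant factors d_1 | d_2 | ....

Answer: M ≅ ℤ^1 ⊕ ℤ/2 ⊕ ℤ/6 ⊕ ℤ/12

Derivation:
rank_ℚ(R)=3; free=4−3=1
SNF(R) diag = [2, 6, 12] → torsion [2, 6, 12]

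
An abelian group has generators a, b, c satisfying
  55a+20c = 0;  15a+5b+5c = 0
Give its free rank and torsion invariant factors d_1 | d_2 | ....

Answer: M ≅ ℤ^1 ⊕ ℤ/5 ⊕ ℤ/5

Derivation:
rank_ℚ(R)=2; free=3−2=1
SNF(R) diag = [5, 5] → torsion [5, 5]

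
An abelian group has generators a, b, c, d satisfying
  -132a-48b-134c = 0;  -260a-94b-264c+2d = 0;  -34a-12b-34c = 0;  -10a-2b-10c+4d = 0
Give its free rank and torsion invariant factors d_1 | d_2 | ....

Answer: M ≅ ℤ/2 ⊕ ℤ/2 ⊕ ℤ/2 ⊕ ℤ/6

Derivation:
rank_ℚ(R)=4; free=4−4=0
SNF(R) diag = [2, 2, 2, 6] → torsion [2, 2, 2, 6]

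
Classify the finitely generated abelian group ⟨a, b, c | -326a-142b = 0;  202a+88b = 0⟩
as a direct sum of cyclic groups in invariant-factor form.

rank_ℚ(R)=2; free=3−2=1
SNF(R) diag = [2, 2] → torsion [2, 2]

Answer: M ≅ ℤ^1 ⊕ ℤ/2 ⊕ ℤ/2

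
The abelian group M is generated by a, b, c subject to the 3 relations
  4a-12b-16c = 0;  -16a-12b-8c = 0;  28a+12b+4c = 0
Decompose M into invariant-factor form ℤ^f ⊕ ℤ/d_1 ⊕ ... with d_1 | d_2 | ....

rank_ℚ(R)=3; free=3−3=0
SNF(R) diag = [4, 4, 12] → torsion [4, 4, 12]

Answer: M ≅ ℤ/4 ⊕ ℤ/4 ⊕ ℤ/12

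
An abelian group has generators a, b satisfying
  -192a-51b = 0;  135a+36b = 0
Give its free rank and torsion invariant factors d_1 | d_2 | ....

Answer: M ≅ ℤ/3 ⊕ ℤ/9

Derivation:
rank_ℚ(R)=2; free=2−2=0
SNF(R) diag = [3, 9] → torsion [3, 9]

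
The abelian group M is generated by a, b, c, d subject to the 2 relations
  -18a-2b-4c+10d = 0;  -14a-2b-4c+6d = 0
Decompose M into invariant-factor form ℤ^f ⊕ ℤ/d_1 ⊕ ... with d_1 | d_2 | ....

Answer: M ≅ ℤ^2 ⊕ ℤ/2 ⊕ ℤ/4

Derivation:
rank_ℚ(R)=2; free=4−2=2
SNF(R) diag = [2, 4] → torsion [2, 4]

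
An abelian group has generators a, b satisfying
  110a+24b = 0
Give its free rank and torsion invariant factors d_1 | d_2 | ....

Answer: M ≅ ℤ^1 ⊕ ℤ/2

Derivation:
rank_ℚ(R)=1; free=2−1=1
SNF(R) diag = [2] → torsion [2]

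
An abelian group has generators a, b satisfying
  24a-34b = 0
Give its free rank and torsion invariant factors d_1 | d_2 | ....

Answer: M ≅ ℤ^1 ⊕ ℤ/2

Derivation:
rank_ℚ(R)=1; free=2−1=1
SNF(R) diag = [2] → torsion [2]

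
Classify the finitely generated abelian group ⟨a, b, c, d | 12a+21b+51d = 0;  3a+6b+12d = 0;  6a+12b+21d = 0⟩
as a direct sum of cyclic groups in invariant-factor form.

rank_ℚ(R)=3; free=4−3=1
SNF(R) diag = [3, 3, 3] → torsion [3, 3, 3]

Answer: M ≅ ℤ^1 ⊕ ℤ/3 ⊕ ℤ/3 ⊕ ℤ/3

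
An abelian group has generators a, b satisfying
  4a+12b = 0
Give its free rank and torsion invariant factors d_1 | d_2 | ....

Answer: M ≅ ℤ^1 ⊕ ℤ/4

Derivation:
rank_ℚ(R)=1; free=2−1=1
SNF(R) diag = [4] → torsion [4]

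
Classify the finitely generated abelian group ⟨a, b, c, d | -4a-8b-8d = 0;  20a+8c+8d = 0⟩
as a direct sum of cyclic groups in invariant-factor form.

rank_ℚ(R)=2; free=4−2=2
SNF(R) diag = [4, 8] → torsion [4, 8]

Answer: M ≅ ℤ^2 ⊕ ℤ/4 ⊕ ℤ/8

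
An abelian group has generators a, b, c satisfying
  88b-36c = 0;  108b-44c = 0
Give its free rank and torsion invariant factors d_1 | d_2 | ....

Answer: M ≅ ℤ^1 ⊕ ℤ/4 ⊕ ℤ/4

Derivation:
rank_ℚ(R)=2; free=3−2=1
SNF(R) diag = [4, 4] → torsion [4, 4]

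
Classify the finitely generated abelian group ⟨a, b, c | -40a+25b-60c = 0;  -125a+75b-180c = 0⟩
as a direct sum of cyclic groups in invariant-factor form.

rank_ℚ(R)=2; free=3−2=1
SNF(R) diag = [5, 5] → torsion [5, 5]

Answer: M ≅ ℤ^1 ⊕ ℤ/5 ⊕ ℤ/5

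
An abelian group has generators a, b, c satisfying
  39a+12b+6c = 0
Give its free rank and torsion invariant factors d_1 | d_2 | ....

rank_ℚ(R)=1; free=3−1=2
SNF(R) diag = [3] → torsion [3]

Answer: M ≅ ℤ^2 ⊕ ℤ/3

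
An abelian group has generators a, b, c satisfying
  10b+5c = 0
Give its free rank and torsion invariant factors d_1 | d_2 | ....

rank_ℚ(R)=1; free=3−1=2
SNF(R) diag = [5] → torsion [5]

Answer: M ≅ ℤ^2 ⊕ ℤ/5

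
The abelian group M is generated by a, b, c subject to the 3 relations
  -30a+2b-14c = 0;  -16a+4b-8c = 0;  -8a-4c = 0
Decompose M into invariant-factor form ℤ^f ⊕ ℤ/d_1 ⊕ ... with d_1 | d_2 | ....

Answer: M ≅ ℤ/2 ⊕ ℤ/4 ⊕ ℤ/4

Derivation:
rank_ℚ(R)=3; free=3−3=0
SNF(R) diag = [2, 4, 4] → torsion [2, 4, 4]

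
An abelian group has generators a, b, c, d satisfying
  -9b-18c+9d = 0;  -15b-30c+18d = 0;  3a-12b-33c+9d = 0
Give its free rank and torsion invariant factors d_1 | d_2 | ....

Answer: M ≅ ℤ^1 ⊕ ℤ/3 ⊕ ℤ/3 ⊕ ℤ/9

Derivation:
rank_ℚ(R)=3; free=4−3=1
SNF(R) diag = [3, 3, 9] → torsion [3, 3, 9]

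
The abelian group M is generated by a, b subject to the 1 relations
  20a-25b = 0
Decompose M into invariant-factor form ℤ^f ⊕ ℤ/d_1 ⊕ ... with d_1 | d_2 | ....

rank_ℚ(R)=1; free=2−1=1
SNF(R) diag = [5] → torsion [5]

Answer: M ≅ ℤ^1 ⊕ ℤ/5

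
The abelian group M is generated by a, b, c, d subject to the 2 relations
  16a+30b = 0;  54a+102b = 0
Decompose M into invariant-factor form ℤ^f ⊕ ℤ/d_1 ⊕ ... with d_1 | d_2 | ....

rank_ℚ(R)=2; free=4−2=2
SNF(R) diag = [2, 6] → torsion [2, 6]

Answer: M ≅ ℤ^2 ⊕ ℤ/2 ⊕ ℤ/6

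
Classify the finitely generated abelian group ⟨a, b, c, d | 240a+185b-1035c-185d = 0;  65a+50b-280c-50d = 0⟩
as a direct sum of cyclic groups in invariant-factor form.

rank_ℚ(R)=2; free=4−2=2
SNF(R) diag = [5, 5] → torsion [5, 5]

Answer: M ≅ ℤ^2 ⊕ ℤ/5 ⊕ ℤ/5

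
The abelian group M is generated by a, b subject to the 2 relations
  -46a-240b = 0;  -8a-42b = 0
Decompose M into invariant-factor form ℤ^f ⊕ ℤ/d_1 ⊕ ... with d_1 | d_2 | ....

Answer: M ≅ ℤ/2 ⊕ ℤ/6

Derivation:
rank_ℚ(R)=2; free=2−2=0
SNF(R) diag = [2, 6] → torsion [2, 6]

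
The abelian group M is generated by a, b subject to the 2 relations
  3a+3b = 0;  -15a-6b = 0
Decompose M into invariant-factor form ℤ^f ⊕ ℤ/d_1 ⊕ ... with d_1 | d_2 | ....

Answer: M ≅ ℤ/3 ⊕ ℤ/9

Derivation:
rank_ℚ(R)=2; free=2−2=0
SNF(R) diag = [3, 9] → torsion [3, 9]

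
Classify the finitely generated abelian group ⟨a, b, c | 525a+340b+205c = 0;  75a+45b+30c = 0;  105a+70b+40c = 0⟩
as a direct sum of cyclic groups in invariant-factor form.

rank_ℚ(R)=3; free=3−3=0
SNF(R) diag = [5, 15, 15] → torsion [5, 15, 15]

Answer: M ≅ ℤ/5 ⊕ ℤ/15 ⊕ ℤ/15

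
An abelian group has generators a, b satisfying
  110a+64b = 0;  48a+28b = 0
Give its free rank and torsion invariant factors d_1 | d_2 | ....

Answer: M ≅ ℤ/2 ⊕ ℤ/4

Derivation:
rank_ℚ(R)=2; free=2−2=0
SNF(R) diag = [2, 4] → torsion [2, 4]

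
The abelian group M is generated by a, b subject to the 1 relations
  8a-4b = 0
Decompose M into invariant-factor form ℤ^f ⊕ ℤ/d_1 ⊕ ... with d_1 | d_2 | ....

Answer: M ≅ ℤ^1 ⊕ ℤ/4

Derivation:
rank_ℚ(R)=1; free=2−1=1
SNF(R) diag = [4] → torsion [4]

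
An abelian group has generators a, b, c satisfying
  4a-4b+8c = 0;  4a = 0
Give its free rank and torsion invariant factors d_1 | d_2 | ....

Answer: M ≅ ℤ^1 ⊕ ℤ/4 ⊕ ℤ/4

Derivation:
rank_ℚ(R)=2; free=3−2=1
SNF(R) diag = [4, 4] → torsion [4, 4]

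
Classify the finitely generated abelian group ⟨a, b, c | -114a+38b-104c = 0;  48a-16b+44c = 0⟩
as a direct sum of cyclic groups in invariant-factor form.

rank_ℚ(R)=2; free=3−2=1
SNF(R) diag = [2, 4] → torsion [2, 4]

Answer: M ≅ ℤ^1 ⊕ ℤ/2 ⊕ ℤ/4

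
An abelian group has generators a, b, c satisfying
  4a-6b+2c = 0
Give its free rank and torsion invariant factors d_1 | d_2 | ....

rank_ℚ(R)=1; free=3−1=2
SNF(R) diag = [2] → torsion [2]

Answer: M ≅ ℤ^2 ⊕ ℤ/2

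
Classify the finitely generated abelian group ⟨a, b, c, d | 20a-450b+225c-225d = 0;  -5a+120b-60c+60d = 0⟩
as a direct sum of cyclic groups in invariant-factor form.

Answer: M ≅ ℤ^2 ⊕ ℤ/5 ⊕ ℤ/15

Derivation:
rank_ℚ(R)=2; free=4−2=2
SNF(R) diag = [5, 15] → torsion [5, 15]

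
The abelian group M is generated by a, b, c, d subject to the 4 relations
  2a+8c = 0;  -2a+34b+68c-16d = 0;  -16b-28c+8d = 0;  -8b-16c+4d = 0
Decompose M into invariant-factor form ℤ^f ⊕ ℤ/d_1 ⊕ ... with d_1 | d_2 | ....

Answer: M ≅ ℤ/2 ⊕ ℤ/2 ⊕ ℤ/4 ⊕ ℤ/4

Derivation:
rank_ℚ(R)=4; free=4−4=0
SNF(R) diag = [2, 2, 4, 4] → torsion [2, 2, 4, 4]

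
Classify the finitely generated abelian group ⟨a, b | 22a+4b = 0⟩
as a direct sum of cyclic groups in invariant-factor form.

rank_ℚ(R)=1; free=2−1=1
SNF(R) diag = [2] → torsion [2]

Answer: M ≅ ℤ^1 ⊕ ℤ/2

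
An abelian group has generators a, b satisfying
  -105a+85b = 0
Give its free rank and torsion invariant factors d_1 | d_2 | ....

rank_ℚ(R)=1; free=2−1=1
SNF(R) diag = [5] → torsion [5]

Answer: M ≅ ℤ^1 ⊕ ℤ/5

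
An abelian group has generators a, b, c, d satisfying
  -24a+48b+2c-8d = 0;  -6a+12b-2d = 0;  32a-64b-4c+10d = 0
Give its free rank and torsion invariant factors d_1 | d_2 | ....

rank_ℚ(R)=3; free=4−3=1
SNF(R) diag = [2, 2, 2] → torsion [2, 2, 2]

Answer: M ≅ ℤ^1 ⊕ ℤ/2 ⊕ ℤ/2 ⊕ ℤ/2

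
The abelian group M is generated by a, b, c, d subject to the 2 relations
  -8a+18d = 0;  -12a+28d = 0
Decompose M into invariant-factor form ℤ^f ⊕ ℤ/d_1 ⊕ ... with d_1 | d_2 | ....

rank_ℚ(R)=2; free=4−2=2
SNF(R) diag = [2, 4] → torsion [2, 4]

Answer: M ≅ ℤ^2 ⊕ ℤ/2 ⊕ ℤ/4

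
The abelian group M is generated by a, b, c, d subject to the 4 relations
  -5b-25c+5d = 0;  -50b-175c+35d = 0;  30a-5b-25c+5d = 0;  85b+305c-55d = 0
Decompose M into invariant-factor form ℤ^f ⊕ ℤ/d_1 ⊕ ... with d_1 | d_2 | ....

rank_ℚ(R)=4; free=4−4=0
SNF(R) diag = [5, 15, 30, 30] → torsion [5, 15, 30, 30]

Answer: M ≅ ℤ/5 ⊕ ℤ/15 ⊕ ℤ/30 ⊕ ℤ/30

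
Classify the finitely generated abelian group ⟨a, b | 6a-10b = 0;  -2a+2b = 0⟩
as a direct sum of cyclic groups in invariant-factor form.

rank_ℚ(R)=2; free=2−2=0
SNF(R) diag = [2, 4] → torsion [2, 4]

Answer: M ≅ ℤ/2 ⊕ ℤ/4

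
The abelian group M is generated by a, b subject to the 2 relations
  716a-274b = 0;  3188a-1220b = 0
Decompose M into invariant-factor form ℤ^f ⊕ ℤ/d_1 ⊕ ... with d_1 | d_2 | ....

rank_ℚ(R)=2; free=2−2=0
SNF(R) diag = [2, 4] → torsion [2, 4]

Answer: M ≅ ℤ/2 ⊕ ℤ/4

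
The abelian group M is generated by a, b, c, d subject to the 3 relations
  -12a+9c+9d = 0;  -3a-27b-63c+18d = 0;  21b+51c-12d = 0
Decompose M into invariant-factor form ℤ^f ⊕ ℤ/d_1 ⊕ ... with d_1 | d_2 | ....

rank_ℚ(R)=3; free=4−3=1
SNF(R) diag = [3, 3, 9] → torsion [3, 3, 9]

Answer: M ≅ ℤ^1 ⊕ ℤ/3 ⊕ ℤ/3 ⊕ ℤ/9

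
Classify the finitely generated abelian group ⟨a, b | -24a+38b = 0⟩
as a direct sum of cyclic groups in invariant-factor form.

rank_ℚ(R)=1; free=2−1=1
SNF(R) diag = [2] → torsion [2]

Answer: M ≅ ℤ^1 ⊕ ℤ/2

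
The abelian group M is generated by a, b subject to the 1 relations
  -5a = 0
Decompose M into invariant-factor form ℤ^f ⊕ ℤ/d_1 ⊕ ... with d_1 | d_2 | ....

rank_ℚ(R)=1; free=2−1=1
SNF(R) diag = [5] → torsion [5]

Answer: M ≅ ℤ^1 ⊕ ℤ/5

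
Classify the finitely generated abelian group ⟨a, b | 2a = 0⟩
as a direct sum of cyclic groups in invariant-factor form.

Answer: M ≅ ℤ^1 ⊕ ℤ/2

Derivation:
rank_ℚ(R)=1; free=2−1=1
SNF(R) diag = [2] → torsion [2]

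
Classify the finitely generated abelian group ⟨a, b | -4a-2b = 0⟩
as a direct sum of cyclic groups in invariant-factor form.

Answer: M ≅ ℤ^1 ⊕ ℤ/2

Derivation:
rank_ℚ(R)=1; free=2−1=1
SNF(R) diag = [2] → torsion [2]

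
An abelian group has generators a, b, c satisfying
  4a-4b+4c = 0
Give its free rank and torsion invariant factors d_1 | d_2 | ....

rank_ℚ(R)=1; free=3−1=2
SNF(R) diag = [4] → torsion [4]

Answer: M ≅ ℤ^2 ⊕ ℤ/4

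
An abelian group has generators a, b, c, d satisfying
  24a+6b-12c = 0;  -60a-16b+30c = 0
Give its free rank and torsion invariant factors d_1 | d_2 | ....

rank_ℚ(R)=2; free=4−2=2
SNF(R) diag = [2, 6] → torsion [2, 6]

Answer: M ≅ ℤ^2 ⊕ ℤ/2 ⊕ ℤ/6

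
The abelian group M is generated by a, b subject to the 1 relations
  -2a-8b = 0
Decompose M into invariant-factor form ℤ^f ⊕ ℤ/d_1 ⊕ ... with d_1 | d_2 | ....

Answer: M ≅ ℤ^1 ⊕ ℤ/2

Derivation:
rank_ℚ(R)=1; free=2−1=1
SNF(R) diag = [2] → torsion [2]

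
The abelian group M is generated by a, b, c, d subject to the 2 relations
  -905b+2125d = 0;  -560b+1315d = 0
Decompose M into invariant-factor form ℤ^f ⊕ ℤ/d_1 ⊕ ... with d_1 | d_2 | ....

rank_ℚ(R)=2; free=4−2=2
SNF(R) diag = [5, 15] → torsion [5, 15]

Answer: M ≅ ℤ^2 ⊕ ℤ/5 ⊕ ℤ/15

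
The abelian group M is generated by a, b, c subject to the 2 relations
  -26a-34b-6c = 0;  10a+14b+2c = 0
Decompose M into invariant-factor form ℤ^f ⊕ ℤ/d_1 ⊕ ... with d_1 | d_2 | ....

rank_ℚ(R)=2; free=3−2=1
SNF(R) diag = [2, 4] → torsion [2, 4]

Answer: M ≅ ℤ^1 ⊕ ℤ/2 ⊕ ℤ/4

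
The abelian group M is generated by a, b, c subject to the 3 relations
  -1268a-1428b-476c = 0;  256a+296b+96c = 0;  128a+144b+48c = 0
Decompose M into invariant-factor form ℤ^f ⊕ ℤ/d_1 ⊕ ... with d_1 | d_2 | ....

rank_ℚ(R)=3; free=3−3=0
SNF(R) diag = [4, 8, 16] → torsion [4, 8, 16]

Answer: M ≅ ℤ/4 ⊕ ℤ/8 ⊕ ℤ/16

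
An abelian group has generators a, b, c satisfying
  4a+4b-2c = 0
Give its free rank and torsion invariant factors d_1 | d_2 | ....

Answer: M ≅ ℤ^2 ⊕ ℤ/2

Derivation:
rank_ℚ(R)=1; free=3−1=2
SNF(R) diag = [2] → torsion [2]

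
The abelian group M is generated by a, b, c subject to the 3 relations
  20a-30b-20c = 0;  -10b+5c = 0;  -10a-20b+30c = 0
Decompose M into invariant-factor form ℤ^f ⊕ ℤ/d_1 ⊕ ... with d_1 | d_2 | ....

Answer: M ≅ ℤ/5 ⊕ ℤ/10 ⊕ ℤ/10

Derivation:
rank_ℚ(R)=3; free=3−3=0
SNF(R) diag = [5, 10, 10] → torsion [5, 10, 10]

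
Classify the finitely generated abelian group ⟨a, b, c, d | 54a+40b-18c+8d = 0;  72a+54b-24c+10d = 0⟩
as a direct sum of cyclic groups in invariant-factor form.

rank_ℚ(R)=2; free=4−2=2
SNF(R) diag = [2, 2] → torsion [2, 2]

Answer: M ≅ ℤ^2 ⊕ ℤ/2 ⊕ ℤ/2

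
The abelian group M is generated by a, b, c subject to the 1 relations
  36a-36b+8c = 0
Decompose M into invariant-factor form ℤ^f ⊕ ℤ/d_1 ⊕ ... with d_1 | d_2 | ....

rank_ℚ(R)=1; free=3−1=2
SNF(R) diag = [4] → torsion [4]

Answer: M ≅ ℤ^2 ⊕ ℤ/4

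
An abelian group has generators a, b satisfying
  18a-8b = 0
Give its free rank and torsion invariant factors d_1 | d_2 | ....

rank_ℚ(R)=1; free=2−1=1
SNF(R) diag = [2] → torsion [2]

Answer: M ≅ ℤ^1 ⊕ ℤ/2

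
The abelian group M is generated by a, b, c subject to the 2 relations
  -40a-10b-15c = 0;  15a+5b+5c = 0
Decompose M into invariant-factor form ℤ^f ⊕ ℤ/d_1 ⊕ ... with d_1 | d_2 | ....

Answer: M ≅ ℤ^1 ⊕ ℤ/5 ⊕ ℤ/5

Derivation:
rank_ℚ(R)=2; free=3−2=1
SNF(R) diag = [5, 5] → torsion [5, 5]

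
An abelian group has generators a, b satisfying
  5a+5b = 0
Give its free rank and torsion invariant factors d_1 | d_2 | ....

Answer: M ≅ ℤ^1 ⊕ ℤ/5

Derivation:
rank_ℚ(R)=1; free=2−1=1
SNF(R) diag = [5] → torsion [5]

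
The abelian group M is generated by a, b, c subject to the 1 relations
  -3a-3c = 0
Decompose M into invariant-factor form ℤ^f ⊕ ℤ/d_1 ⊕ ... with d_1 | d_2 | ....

Answer: M ≅ ℤ^2 ⊕ ℤ/3

Derivation:
rank_ℚ(R)=1; free=3−1=2
SNF(R) diag = [3] → torsion [3]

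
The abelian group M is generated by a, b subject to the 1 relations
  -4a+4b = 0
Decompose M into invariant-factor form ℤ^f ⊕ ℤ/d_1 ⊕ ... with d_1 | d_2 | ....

Answer: M ≅ ℤ^1 ⊕ ℤ/4

Derivation:
rank_ℚ(R)=1; free=2−1=1
SNF(R) diag = [4] → torsion [4]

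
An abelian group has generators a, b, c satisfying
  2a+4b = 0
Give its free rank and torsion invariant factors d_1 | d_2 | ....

Answer: M ≅ ℤ^2 ⊕ ℤ/2

Derivation:
rank_ℚ(R)=1; free=3−1=2
SNF(R) diag = [2] → torsion [2]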